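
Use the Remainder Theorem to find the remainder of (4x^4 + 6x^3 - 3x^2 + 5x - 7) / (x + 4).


By the Remainder Theorem, the remainder equals p(-4):
  4*(-4)^4 = 1024
  6*(-4)^3 = -384
  -3*(-4)^2 = -48
  5*(-4)^1 = -20
  constant: -7
Sum: 1024 - 384 - 48 - 20 - 7 = 565


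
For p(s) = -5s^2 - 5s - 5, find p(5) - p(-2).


p(5) = -155
p(-2) = -15
p(5) - p(-2) = -155 + 15 = -140


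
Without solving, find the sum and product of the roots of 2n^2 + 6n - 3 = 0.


For an^2+bn+c=0: sum = -b/a, product = c/a.
a=2, b=6, c=-3
Sum = -(6)/2 = -3
Product = (-3)/2 = -3/2


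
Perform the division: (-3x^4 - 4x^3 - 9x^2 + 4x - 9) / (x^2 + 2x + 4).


(-3x^4 - 4x^3 - 9x^2 + 4x - 9) / (x^2 + 2x + 4)
Step 1: -3x^2 * (x^2 + 2x + 4) = -3x^4 - 6x^3 - 12x^2; subtract.
Step 2: 2x * (x^2 + 2x + 4) = 2x^3 + 4x^2 + 8x; subtract.
Step 3: -1 * (x^2 + 2x + 4) = -x^2 - 2x - 4; subtract.
Quotient: -3x^2 + 2x - 1, Remainder: -2x - 5


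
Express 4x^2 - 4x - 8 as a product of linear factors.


Roots satisfy r1 + r2 = -b/a = 1 and r1*r2 = c/a = -2.
So r1 = -1, r2 = 2.
4x^2 - 4x - 8 = 4(x - r1)(x - r2) = 4(x + 1)(x - 2)


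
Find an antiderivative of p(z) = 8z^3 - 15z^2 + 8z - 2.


Reverse power rule on each term:
  ∫ 8z^3 dz = 2z^4
  ∫ -15z^2 dz = -5z^3
  ∫ 8z dz = 4z^2
  ∫ -2 dz = -2z
F(z) = 2z^4 - 5z^3 + 4z^2 - 2z + C


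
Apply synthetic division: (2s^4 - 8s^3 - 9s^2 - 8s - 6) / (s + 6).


Synthetic division with c = -6. Coefficients: 2, -8, -9, -8, -6
Bring down 2.
  2 * -6 = -12; -12 - 8 = -20
  -20 * -6 = 120; 120 - 9 = 111
  111 * -6 = -666; -666 - 8 = -674
  -674 * -6 = 4044; 4044 - 6 = 4038
Quotient: 2s^3 - 20s^2 + 111s - 674, Remainder: 4038


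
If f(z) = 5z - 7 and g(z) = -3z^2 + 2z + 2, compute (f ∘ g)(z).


Substitute g(z) into f:
f(g(z)) = 5*(-3z^2 + 2z + 2) + (-7)
Expand and combine: -15z^2 + 10z + 3


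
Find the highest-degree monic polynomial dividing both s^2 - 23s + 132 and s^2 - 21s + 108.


Factor each:
  s^2 - 23s + 132 = (s - 12)(s - 11)
  s^2 - 21s + 108 = (s - 12)(s - 9)
Common monic factor: s - 12


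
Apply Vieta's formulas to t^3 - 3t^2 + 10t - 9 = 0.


Monic cubic t^3+bt^2+ct+d=0: sum=-b, pairwise sum=c, product=-d.
b=-3, c=10, d=-9
r1+r2+r3 = 3
r1r2+r1r3+r2r3 = 10
r1r2r3 = 9


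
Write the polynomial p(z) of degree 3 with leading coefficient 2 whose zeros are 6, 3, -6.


p(z) = 2(z - 6)(z - 3)(z + 6)
Expand: 2z^3 - 6z^2 - 72z + 216


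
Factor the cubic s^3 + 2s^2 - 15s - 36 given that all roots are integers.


Try integer roots (divisors of -36). s=4: p(4)=0.
Divide out (s - 4): quotient is s^2 + 6s + 9.
Factor the quadratic: (s + 3)(s + 3)
Result: (s - 4)(s + 3)(s + 3)


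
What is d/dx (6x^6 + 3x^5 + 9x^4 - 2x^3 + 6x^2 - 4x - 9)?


Apply the power rule term by term:
  d/dx(6x^6) = 36x^5
  d/dx(3x^5) = 15x^4
  d/dx(9x^4) = 36x^3
  d/dx(-2x^3) = -6x^2
  d/dx(6x^2) = 12x
  d/dx(-4x) = -4
  d/dx(-9) = 0
p'(x) = 36x^5 + 15x^4 + 36x^3 - 6x^2 + 12x - 4


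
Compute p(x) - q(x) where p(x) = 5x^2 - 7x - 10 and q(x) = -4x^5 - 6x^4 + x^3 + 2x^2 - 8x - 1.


Distribute the minus sign:
  (5x^2 - 7x - 10)
- (-4x^5 - 6x^4 + x^3 + 2x^2 - 8x - 1)
Negate second polynomial: 4x^5 + 6x^4 - x^3 - 2x^2 + 8x + 1
Add: 4x^5 + 6x^4 - x^3 + 3x^2 + x - 9


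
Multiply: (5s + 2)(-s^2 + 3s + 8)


Distribute each term of the first polynomial:
  (5s)(-s^2 + 3s + 8) = -5s^3 + 15s^2 + 40s
  (2)(-s^2 + 3s + 8) = -2s^2 + 6s + 16
Sum: -5s^3 + 13s^2 + 46s + 16


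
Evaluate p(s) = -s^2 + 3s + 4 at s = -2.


Using direct substitution:
  -1 * (-2)^2 = -4
  3 * (-2)^1 = -6
  constant: 4
Sum = -4 - 6 + 4 = -6


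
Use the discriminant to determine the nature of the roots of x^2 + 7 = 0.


D = b^2 - 4ac = (0)^2 - 4(1)(7) = 0 - 28 = -28
Since D < 0: two complex conjugate roots (no real roots)


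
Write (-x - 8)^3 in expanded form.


Expand (-x - 8)^3 by repeated multiplication:
  (-x - 8)^2 = x^2 + 16x + 64
= -x^3 - 24x^2 - 192x - 512


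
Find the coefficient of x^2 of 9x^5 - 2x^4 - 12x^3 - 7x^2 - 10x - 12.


Read off the coefficient of x^2: -7


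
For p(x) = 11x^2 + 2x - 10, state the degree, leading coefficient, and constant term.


Highest power of x is 2, with coefficient 11. Constant term is -10.
Degree = 2, leading coefficient = 11, constant term = -10


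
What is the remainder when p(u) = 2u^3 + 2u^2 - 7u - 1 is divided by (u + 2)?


By the Remainder Theorem, the remainder equals p(-2):
  2*(-2)^3 = -16
  2*(-2)^2 = 8
  -7*(-2)^1 = 14
  constant: -1
Sum: -16 + 8 + 14 - 1 = 5


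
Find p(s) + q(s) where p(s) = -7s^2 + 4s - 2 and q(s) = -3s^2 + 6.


Align terms by degree and add:
  -7s^2 + 4s - 2
  -3s^2 + 6
= -10s^2 + 4s + 4


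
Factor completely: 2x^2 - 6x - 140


Roots satisfy r1 + r2 = -b/a = 3 and r1*r2 = c/a = -70.
So r1 = 10, r2 = -7.
2x^2 - 6x - 140 = 2(x - r1)(x - r2) = 2(x - 10)(x + 7)


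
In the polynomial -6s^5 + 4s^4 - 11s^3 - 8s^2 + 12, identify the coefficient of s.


Read off the coefficient of s: 0


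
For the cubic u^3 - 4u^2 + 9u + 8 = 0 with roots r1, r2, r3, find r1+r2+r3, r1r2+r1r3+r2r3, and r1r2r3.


Monic cubic u^3+bu^2+cu+d=0: sum=-b, pairwise sum=c, product=-d.
b=-4, c=9, d=8
r1+r2+r3 = 4
r1r2+r1r3+r2r3 = 9
r1r2r3 = -8


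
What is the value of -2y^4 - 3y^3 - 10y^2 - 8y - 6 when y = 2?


Using direct substitution:
  -2 * (2)^4 = -32
  -3 * (2)^3 = -24
  -10 * (2)^2 = -40
  -8 * (2)^1 = -16
  constant: -6
Sum = -32 - 24 - 40 - 16 - 6 = -118


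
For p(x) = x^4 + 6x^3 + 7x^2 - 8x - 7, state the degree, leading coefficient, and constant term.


Highest power of x is 4, with coefficient 1. Constant term is -7.
Degree = 4, leading coefficient = 1, constant term = -7


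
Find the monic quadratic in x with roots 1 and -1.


p(x) = (x - 1)(x + 1)
Expand: x^2 - 1


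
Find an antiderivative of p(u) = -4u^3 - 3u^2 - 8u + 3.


Reverse power rule on each term:
  ∫ -4u^3 du = -u^4
  ∫ -3u^2 du = -u^3
  ∫ -8u du = -4u^2
  ∫ 3 du = 3u
F(u) = -u^4 - u^3 - 4u^2 + 3u + C


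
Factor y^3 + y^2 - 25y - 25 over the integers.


Try integer roots (divisors of -25). y=-5: p(-5)=0.
Divide out (y + 5): quotient is y^2 - 4y - 5.
Factor the quadratic: (y - 5)(y + 1)
Result: (y + 5)(y - 5)(y + 1)


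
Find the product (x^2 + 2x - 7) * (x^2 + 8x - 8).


Distribute each term of the first polynomial:
  (x^2)(x^2 + 8x - 8) = x^4 + 8x^3 - 8x^2
  (2x)(x^2 + 8x - 8) = 2x^3 + 16x^2 - 16x
  (-7)(x^2 + 8x - 8) = -7x^2 - 56x + 56
Sum: x^4 + 10x^3 + x^2 - 72x + 56


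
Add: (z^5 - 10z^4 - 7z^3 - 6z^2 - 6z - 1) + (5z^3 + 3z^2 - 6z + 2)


Align terms by degree and add:
  z^5 - 10z^4 - 7z^3 - 6z^2 - 6z - 1
+ 5z^3 + 3z^2 - 6z + 2
= z^5 - 10z^4 - 2z^3 - 3z^2 - 12z + 1


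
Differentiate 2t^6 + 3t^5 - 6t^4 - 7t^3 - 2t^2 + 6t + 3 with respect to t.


Apply the power rule term by term:
  d/dt(2t^6) = 12t^5
  d/dt(3t^5) = 15t^4
  d/dt(-6t^4) = -24t^3
  d/dt(-7t^3) = -21t^2
  d/dt(-2t^2) = -4t
  d/dt(6t) = 6
  d/dt(3) = 0
p'(t) = 12t^5 + 15t^4 - 24t^3 - 21t^2 - 4t + 6


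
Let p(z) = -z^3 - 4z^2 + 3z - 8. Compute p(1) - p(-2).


p(1) = -10
p(-2) = -22
p(1) - p(-2) = -10 + 22 = 12


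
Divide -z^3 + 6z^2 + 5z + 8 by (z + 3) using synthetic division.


Synthetic division with c = -3. Coefficients: -1, 6, 5, 8
Bring down -1.
  -1 * -3 = 3; 3 + 6 = 9
  9 * -3 = -27; -27 + 5 = -22
  -22 * -3 = 66; 66 + 8 = 74
Quotient: -z^2 + 9z - 22, Remainder: 74


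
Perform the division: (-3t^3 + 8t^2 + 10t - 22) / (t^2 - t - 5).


(-3t^3 + 8t^2 + 10t - 22) / (t^2 - t - 5)
Step 1: -3t * (t^2 - t - 5) = -3t^3 + 3t^2 + 15t; subtract.
Step 2: 5 * (t^2 - t - 5) = 5t^2 - 5t - 25; subtract.
Quotient: -3t + 5, Remainder: 3


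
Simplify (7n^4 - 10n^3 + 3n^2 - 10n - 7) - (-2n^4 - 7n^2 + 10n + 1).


Distribute the minus sign:
  (7n^4 - 10n^3 + 3n^2 - 10n - 7)
- (-2n^4 - 7n^2 + 10n + 1)
Negate second polynomial: 2n^4 + 7n^2 - 10n - 1
Add: 9n^4 - 10n^3 + 10n^2 - 20n - 8


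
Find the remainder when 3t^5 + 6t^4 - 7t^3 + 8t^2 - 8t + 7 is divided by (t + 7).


By the Remainder Theorem, the remainder equals p(-7):
  3*(-7)^5 = -50421
  6*(-7)^4 = 14406
  -7*(-7)^3 = 2401
  8*(-7)^2 = 392
  -8*(-7)^1 = 56
  constant: 7
Sum: -50421 + 14406 + 2401 + 392 + 56 + 7 = -33159


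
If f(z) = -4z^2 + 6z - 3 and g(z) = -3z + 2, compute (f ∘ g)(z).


Substitute g(z) into f:
f(g(z)) = -4*(-3z + 2)^2 + 6*(-3z + 2) + (-3)
(-3z + 2)^2 = 9z^2 - 12z + 4
Expand and combine: -36z^2 + 30z - 7


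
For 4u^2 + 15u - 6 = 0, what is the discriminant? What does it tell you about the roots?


D = b^2 - 4ac = (15)^2 - 4(4)(-6) = 225 + 96 = 321
Since D > 0: two distinct irrational roots


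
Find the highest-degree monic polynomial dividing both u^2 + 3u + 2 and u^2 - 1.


Factor each:
  u^2 + 3u + 2 = (u + 1)(u + 2)
  u^2 - 1 = (u + 1)(u - 1)
Common monic factor: u + 1


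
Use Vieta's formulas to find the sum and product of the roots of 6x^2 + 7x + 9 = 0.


For ax^2+bx+c=0: sum = -b/a, product = c/a.
a=6, b=7, c=9
Sum = -(7)/6 = -7/6
Product = (9)/6 = 3/2


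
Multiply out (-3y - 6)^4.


Expand (-3y - 6)^4 by repeated multiplication:
  (-3y - 6)^2 = 9y^2 + 36y + 36
  (-3y - 6)^3 = -27y^3 - 162y^2 - 324y - 216
= 81y^4 + 648y^3 + 1944y^2 + 2592y + 1296


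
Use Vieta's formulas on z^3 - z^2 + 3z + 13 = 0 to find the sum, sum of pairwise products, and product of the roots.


Monic cubic z^3+bz^2+cz+d=0: sum=-b, pairwise sum=c, product=-d.
b=-1, c=3, d=13
r1+r2+r3 = 1
r1r2+r1r3+r2r3 = 3
r1r2r3 = -13


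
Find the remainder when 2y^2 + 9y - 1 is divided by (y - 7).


By the Remainder Theorem, the remainder equals p(7):
  2*(7)^2 = 98
  9*(7)^1 = 63
  constant: -1
Sum: 98 + 63 - 1 = 160


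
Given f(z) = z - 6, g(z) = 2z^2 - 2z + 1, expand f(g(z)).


Substitute g(z) into f:
f(g(z)) = 1*(2z^2 - 2z + 1) + (-6)
Expand and combine: 2z^2 - 2z - 5


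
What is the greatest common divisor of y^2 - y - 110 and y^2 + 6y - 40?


Factor each:
  y^2 - y - 110 = (y + 10)(y - 11)
  y^2 + 6y - 40 = (y + 10)(y - 4)
Common monic factor: y + 10


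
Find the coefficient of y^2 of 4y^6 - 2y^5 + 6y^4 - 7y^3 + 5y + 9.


Read off the coefficient of y^2: 0


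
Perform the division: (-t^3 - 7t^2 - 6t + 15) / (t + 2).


(-t^3 - 7t^2 - 6t + 15) / (t + 2)
Step 1: -t^2 * (t + 2) = -t^3 - 2t^2; subtract.
Step 2: -5t * (t + 2) = -5t^2 - 10t; subtract.
Step 3: 4 * (t + 2) = 4t + 8; subtract.
Quotient: -t^2 - 5t + 4, Remainder: 7


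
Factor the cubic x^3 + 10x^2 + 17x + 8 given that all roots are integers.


Try integer roots (divisors of 8). x=-8: p(-8)=0.
Divide out (x + 8): quotient is x^2 + 2x + 1.
Factor the quadratic: (x + 1)(x + 1)
Result: (x + 8)(x + 1)(x + 1)


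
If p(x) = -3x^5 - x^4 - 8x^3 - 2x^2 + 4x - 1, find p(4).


Using direct substitution:
  -3 * (4)^5 = -3072
  -1 * (4)^4 = -256
  -8 * (4)^3 = -512
  -2 * (4)^2 = -32
  4 * (4)^1 = 16
  constant: -1
Sum = -3072 - 256 - 512 - 32 + 16 - 1 = -3857


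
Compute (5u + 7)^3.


Expand (5u + 7)^3 by repeated multiplication:
  (5u + 7)^2 = 25u^2 + 70u + 49
= 125u^3 + 525u^2 + 735u + 343


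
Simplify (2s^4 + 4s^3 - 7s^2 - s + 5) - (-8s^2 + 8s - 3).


Distribute the minus sign:
  (2s^4 + 4s^3 - 7s^2 - s + 5)
- (-8s^2 + 8s - 3)
Negate second polynomial: 8s^2 - 8s + 3
Add: 2s^4 + 4s^3 + s^2 - 9s + 8


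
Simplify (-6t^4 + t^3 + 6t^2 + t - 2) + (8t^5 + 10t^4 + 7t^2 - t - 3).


Align terms by degree and add:
  -6t^4 + t^3 + 6t^2 + t - 2
+ 8t^5 + 10t^4 + 7t^2 - t - 3
= 8t^5 + 4t^4 + t^3 + 13t^2 - 5


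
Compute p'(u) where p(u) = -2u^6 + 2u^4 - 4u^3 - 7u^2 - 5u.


Apply the power rule term by term:
  d/du(-2u^6) = -12u^5
  d/du(2u^4) = 8u^3
  d/du(-4u^3) = -12u^2
  d/du(-7u^2) = -14u
  d/du(-5u) = -5
p'(u) = -12u^5 + 8u^3 - 12u^2 - 14u - 5


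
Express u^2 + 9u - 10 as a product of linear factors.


Roots satisfy r1 + r2 = -b/a = -9 and r1*r2 = c/a = -10.
So r1 = -10, r2 = 1.
u^2 + 9u - 10 = (u - r1)(u - r2) = (u + 10)(u - 1)


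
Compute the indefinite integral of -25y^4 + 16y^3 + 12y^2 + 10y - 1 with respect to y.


Reverse power rule on each term:
  ∫ -25y^4 dy = -5y^5
  ∫ 16y^3 dy = 4y^4
  ∫ 12y^2 dy = 4y^3
  ∫ 10y dy = 5y^2
  ∫ -1 dy = -y
F(y) = -5y^5 + 4y^4 + 4y^3 + 5y^2 - y + C


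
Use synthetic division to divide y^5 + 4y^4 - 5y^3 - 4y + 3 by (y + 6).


Synthetic division with c = -6. Coefficients: 1, 4, -5, 0, -4, 3
Bring down 1.
  1 * -6 = -6; -6 + 4 = -2
  -2 * -6 = 12; 12 - 5 = 7
  7 * -6 = -42; -42 + 0 = -42
  -42 * -6 = 252; 252 - 4 = 248
  248 * -6 = -1488; -1488 + 3 = -1485
Quotient: y^4 - 2y^3 + 7y^2 - 42y + 248, Remainder: -1485


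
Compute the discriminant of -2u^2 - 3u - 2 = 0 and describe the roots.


D = b^2 - 4ac = (-3)^2 - 4(-2)(-2) = 9 - 16 = -7
Since D < 0: two complex conjugate roots (no real roots)


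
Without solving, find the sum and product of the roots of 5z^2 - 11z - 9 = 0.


For az^2+bz+c=0: sum = -b/a, product = c/a.
a=5, b=-11, c=-9
Sum = -(-11)/5 = 11/5
Product = (-9)/5 = -9/5


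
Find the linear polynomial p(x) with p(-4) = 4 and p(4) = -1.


p(x) = mx + b. Using p(-4)=4, p(4)=-1:
m = (4 + 1)/(-4 - 4) = 5/-8 = -5/8
b = 4 - m*(-4) = 4 - 5/2 = 3/2
p(x) = -(5/8)x + (3/2)


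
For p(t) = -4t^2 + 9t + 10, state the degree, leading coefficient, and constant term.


Highest power of t is 2, with coefficient -4. Constant term is 10.
Degree = 2, leading coefficient = -4, constant term = 10


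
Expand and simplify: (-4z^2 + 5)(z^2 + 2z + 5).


Distribute each term of the first polynomial:
  (-4z^2)(z^2 + 2z + 5) = -4z^4 - 8z^3 - 20z^2
  (5)(z^2 + 2z + 5) = 5z^2 + 10z + 25
Sum: -4z^4 - 8z^3 - 15z^2 + 10z + 25


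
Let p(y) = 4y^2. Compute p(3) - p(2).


p(3) = 36
p(2) = 16
p(3) - p(2) = 36 - 16 = 20


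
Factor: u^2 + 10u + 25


Roots satisfy r1 + r2 = -b/a = -10 and r1*r2 = c/a = 25.
So r1 = -5, r2 = -5.
u^2 + 10u + 25 = (u - r1)(u - r2) = (u + 5)(u + 5)


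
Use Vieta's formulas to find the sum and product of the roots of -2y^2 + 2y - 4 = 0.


For ay^2+by+c=0: sum = -b/a, product = c/a.
a=-2, b=2, c=-4
Sum = -(2)/-2 = 1
Product = (-4)/-2 = 2


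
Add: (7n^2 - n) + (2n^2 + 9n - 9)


Align terms by degree and add:
  7n^2 - n
+ 2n^2 + 9n - 9
= 9n^2 + 8n - 9


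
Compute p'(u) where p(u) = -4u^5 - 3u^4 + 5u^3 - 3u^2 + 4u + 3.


Apply the power rule term by term:
  d/du(-4u^5) = -20u^4
  d/du(-3u^4) = -12u^3
  d/du(5u^3) = 15u^2
  d/du(-3u^2) = -6u
  d/du(4u) = 4
  d/du(3) = 0
p'(u) = -20u^4 - 12u^3 + 15u^2 - 6u + 4


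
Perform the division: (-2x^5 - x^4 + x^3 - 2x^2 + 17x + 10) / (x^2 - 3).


(-2x^5 - x^4 + x^3 - 2x^2 + 17x + 10) / (x^2 - 3)
Step 1: -2x^3 * (x^2 - 3) = -2x^5 + 6x^3; subtract.
Step 2: -x^2 * (x^2 - 3) = -x^4 + 3x^2; subtract.
Step 3: -5x * (x^2 - 3) = -5x^3 + 15x; subtract.
Step 4: -5 * (x^2 - 3) = -5x^2 + 15; subtract.
Quotient: -2x^3 - x^2 - 5x - 5, Remainder: 2x - 5


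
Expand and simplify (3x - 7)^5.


Expand (3x - 7)^5 by repeated multiplication:
  (3x - 7)^2 = 9x^2 - 42x + 49
  (3x - 7)^3 = 27x^3 - 189x^2 + 441x - 343
  (3x - 7)^4 = 81x^4 - 756x^3 + 2646x^2 - 4116x + 2401
= 243x^5 - 2835x^4 + 13230x^3 - 30870x^2 + 36015x - 16807


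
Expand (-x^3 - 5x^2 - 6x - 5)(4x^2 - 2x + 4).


Distribute each term of the first polynomial:
  (-x^3)(4x^2 - 2x + 4) = -4x^5 + 2x^4 - 4x^3
  (-5x^2)(4x^2 - 2x + 4) = -20x^4 + 10x^3 - 20x^2
  (-6x)(4x^2 - 2x + 4) = -24x^3 + 12x^2 - 24x
  (-5)(4x^2 - 2x + 4) = -20x^2 + 10x - 20
Sum: -4x^5 - 18x^4 - 18x^3 - 28x^2 - 14x - 20


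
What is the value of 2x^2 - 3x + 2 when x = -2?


Using direct substitution:
  2 * (-2)^2 = 8
  -3 * (-2)^1 = 6
  constant: 2
Sum = 8 + 6 + 2 = 16


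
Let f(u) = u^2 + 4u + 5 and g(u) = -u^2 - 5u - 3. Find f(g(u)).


Substitute g(u) into f:
f(g(u)) = 1*(-u^2 - 5u - 3)^2 + 4*(-u^2 - 5u - 3) + 5
(-u^2 - 5u - 3)^2 = u^4 + 10u^3 + 31u^2 + 30u + 9
Expand and combine: u^4 + 10u^3 + 27u^2 + 10u + 2


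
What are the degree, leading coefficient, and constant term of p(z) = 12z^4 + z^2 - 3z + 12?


Highest power of z is 4, with coefficient 12. Constant term is 12.
Degree = 4, leading coefficient = 12, constant term = 12


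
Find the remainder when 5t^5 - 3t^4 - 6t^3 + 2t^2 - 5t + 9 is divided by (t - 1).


By the Remainder Theorem, the remainder equals p(1):
  5*(1)^5 = 5
  -3*(1)^4 = -3
  -6*(1)^3 = -6
  2*(1)^2 = 2
  -5*(1)^1 = -5
  constant: 9
Sum: 5 - 3 - 6 + 2 - 5 + 9 = 2


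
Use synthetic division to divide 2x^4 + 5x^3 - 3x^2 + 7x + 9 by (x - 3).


Synthetic division with c = 3. Coefficients: 2, 5, -3, 7, 9
Bring down 2.
  2 * 3 = 6; 6 + 5 = 11
  11 * 3 = 33; 33 - 3 = 30
  30 * 3 = 90; 90 + 7 = 97
  97 * 3 = 291; 291 + 9 = 300
Quotient: 2x^3 + 11x^2 + 30x + 97, Remainder: 300


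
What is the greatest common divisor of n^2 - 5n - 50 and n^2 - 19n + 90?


Factor each:
  n^2 - 5n - 50 = (n - 10)(n + 5)
  n^2 - 19n + 90 = (n - 10)(n - 9)
Common monic factor: n - 10


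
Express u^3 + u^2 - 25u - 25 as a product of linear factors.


Try integer roots (divisors of -25). u=-1: p(-1)=0.
Divide out (u + 1): quotient is u^2 - 25.
Factor the quadratic: (u + 5)(u - 5)
Result: (u + 1)(u + 5)(u - 5)


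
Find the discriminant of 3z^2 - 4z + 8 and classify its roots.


D = b^2 - 4ac = (-4)^2 - 4(3)(8) = 16 - 96 = -80
Since D < 0: two complex conjugate roots (no real roots)


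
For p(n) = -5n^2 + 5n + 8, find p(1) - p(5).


p(1) = 8
p(5) = -92
p(1) - p(5) = 8 + 92 = 100


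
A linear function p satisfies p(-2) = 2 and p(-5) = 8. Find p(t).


p(t) = mt + b. Using p(-2)=2, p(-5)=8:
m = (2 - 8)/(-2 + 5) = -6/3 = -2
b = 2 - m*(-2) = 2 - 4 = -2
p(t) = -2t - 2


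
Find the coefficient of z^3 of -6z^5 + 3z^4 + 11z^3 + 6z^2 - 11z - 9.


Read off the coefficient of z^3: 11


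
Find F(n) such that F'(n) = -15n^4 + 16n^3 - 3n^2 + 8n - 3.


Reverse power rule on each term:
  ∫ -15n^4 dn = -3n^5
  ∫ 16n^3 dn = 4n^4
  ∫ -3n^2 dn = -n^3
  ∫ 8n dn = 4n^2
  ∫ -3 dn = -3n
F(n) = -3n^5 + 4n^4 - n^3 + 4n^2 - 3n + C


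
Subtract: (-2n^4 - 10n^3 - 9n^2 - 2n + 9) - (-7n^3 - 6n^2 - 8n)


Distribute the minus sign:
  (-2n^4 - 10n^3 - 9n^2 - 2n + 9)
- (-7n^3 - 6n^2 - 8n)
Negate second polynomial: 7n^3 + 6n^2 + 8n
Add: -2n^4 - 3n^3 - 3n^2 + 6n + 9


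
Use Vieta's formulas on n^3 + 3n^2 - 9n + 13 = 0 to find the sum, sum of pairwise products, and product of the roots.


Monic cubic n^3+bn^2+cn+d=0: sum=-b, pairwise sum=c, product=-d.
b=3, c=-9, d=13
r1+r2+r3 = -3
r1r2+r1r3+r2r3 = -9
r1r2r3 = -13


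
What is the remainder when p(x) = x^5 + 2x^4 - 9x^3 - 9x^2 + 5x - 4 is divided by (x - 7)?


By the Remainder Theorem, the remainder equals p(7):
  1*(7)^5 = 16807
  2*(7)^4 = 4802
  -9*(7)^3 = -3087
  -9*(7)^2 = -441
  5*(7)^1 = 35
  constant: -4
Sum: 16807 + 4802 - 3087 - 441 + 35 - 4 = 18112


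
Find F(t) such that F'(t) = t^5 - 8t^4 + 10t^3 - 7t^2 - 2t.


Reverse power rule on each term:
  ∫ t^5 dt = (1/6)t^6
  ∫ -8t^4 dt = -(8/5)t^5
  ∫ 10t^3 dt = (5/2)t^4
  ∫ -7t^2 dt = -(7/3)t^3
  ∫ -2t dt = -t^2
F(t) = (1/6)t^6 - (8/5)t^5 + (5/2)t^4 - (7/3)t^3 - t^2 + C


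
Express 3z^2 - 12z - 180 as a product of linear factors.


Roots satisfy r1 + r2 = -b/a = 4 and r1*r2 = c/a = -60.
So r1 = -6, r2 = 10.
3z^2 - 12z - 180 = 3(z - r1)(z - r2) = 3(z + 6)(z - 10)


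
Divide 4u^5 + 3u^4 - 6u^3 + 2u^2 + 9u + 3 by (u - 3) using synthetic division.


Synthetic division with c = 3. Coefficients: 4, 3, -6, 2, 9, 3
Bring down 4.
  4 * 3 = 12; 12 + 3 = 15
  15 * 3 = 45; 45 - 6 = 39
  39 * 3 = 117; 117 + 2 = 119
  119 * 3 = 357; 357 + 9 = 366
  366 * 3 = 1098; 1098 + 3 = 1101
Quotient: 4u^4 + 15u^3 + 39u^2 + 119u + 366, Remainder: 1101


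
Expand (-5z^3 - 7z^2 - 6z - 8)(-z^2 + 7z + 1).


Distribute each term of the first polynomial:
  (-5z^3)(-z^2 + 7z + 1) = 5z^5 - 35z^4 - 5z^3
  (-7z^2)(-z^2 + 7z + 1) = 7z^4 - 49z^3 - 7z^2
  (-6z)(-z^2 + 7z + 1) = 6z^3 - 42z^2 - 6z
  (-8)(-z^2 + 7z + 1) = 8z^2 - 56z - 8
Sum: 5z^5 - 28z^4 - 48z^3 - 41z^2 - 62z - 8


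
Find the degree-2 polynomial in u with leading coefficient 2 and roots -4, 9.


p(u) = 2(u + 4)(u - 9)
Expand: 2u^2 - 10u - 72


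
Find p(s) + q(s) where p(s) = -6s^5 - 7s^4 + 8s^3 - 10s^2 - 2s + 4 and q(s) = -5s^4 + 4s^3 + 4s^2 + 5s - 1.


Align terms by degree and add:
  -6s^5 - 7s^4 + 8s^3 - 10s^2 - 2s + 4
  -5s^4 + 4s^3 + 4s^2 + 5s - 1
= -6s^5 - 12s^4 + 12s^3 - 6s^2 + 3s + 3


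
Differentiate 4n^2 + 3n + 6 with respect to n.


Apply the power rule term by term:
  d/dn(4n^2) = 8n
  d/dn(3n) = 3
  d/dn(6) = 0
p'(n) = 8n + 3


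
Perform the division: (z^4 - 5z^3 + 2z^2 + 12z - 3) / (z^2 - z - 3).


(z^4 - 5z^3 + 2z^2 + 12z - 3) / (z^2 - z - 3)
Step 1: z^2 * (z^2 - z - 3) = z^4 - z^3 - 3z^2; subtract.
Step 2: -4z * (z^2 - z - 3) = -4z^3 + 4z^2 + 12z; subtract.
Step 3: 1 * (z^2 - z - 3) = z^2 - z - 3; subtract.
Quotient: z^2 - 4z + 1, Remainder: z


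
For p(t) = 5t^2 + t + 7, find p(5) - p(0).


p(5) = 137
p(0) = 7
p(5) - p(0) = 137 - 7 = 130


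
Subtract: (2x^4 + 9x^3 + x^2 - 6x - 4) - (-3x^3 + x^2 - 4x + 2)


Distribute the minus sign:
  (2x^4 + 9x^3 + x^2 - 6x - 4)
- (-3x^3 + x^2 - 4x + 2)
Negate second polynomial: 3x^3 - x^2 + 4x - 2
Add: 2x^4 + 12x^3 - 2x - 6


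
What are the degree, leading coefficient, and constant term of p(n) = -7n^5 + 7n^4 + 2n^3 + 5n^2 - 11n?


Highest power of n is 5, with coefficient -7. Constant term is 0.
Degree = 5, leading coefficient = -7, constant term = 0


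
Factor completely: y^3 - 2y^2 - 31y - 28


Try integer roots (divisors of -28). y=-4: p(-4)=0.
Divide out (y + 4): quotient is y^2 - 6y - 7.
Factor the quadratic: (y - 7)(y + 1)
Result: (y + 4)(y - 7)(y + 1)


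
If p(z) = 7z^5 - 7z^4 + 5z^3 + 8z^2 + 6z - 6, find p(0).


Using direct substitution:
  7 * (0)^5 = 0
  -7 * (0)^4 = 0
  5 * (0)^3 = 0
  8 * (0)^2 = 0
  6 * (0)^1 = 0
  constant: -6
Sum = 0 + 0 + 0 + 0 + 0 - 6 = -6


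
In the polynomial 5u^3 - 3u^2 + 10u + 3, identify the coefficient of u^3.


Read off the coefficient of u^3: 5


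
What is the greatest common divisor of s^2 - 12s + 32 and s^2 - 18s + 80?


Factor each:
  s^2 - 12s + 32 = (s - 8)(s - 4)
  s^2 - 18s + 80 = (s - 8)(s - 10)
Common monic factor: s - 8


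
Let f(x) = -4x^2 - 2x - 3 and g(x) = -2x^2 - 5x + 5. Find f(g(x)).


Substitute g(x) into f:
f(g(x)) = -4*(-2x^2 - 5x + 5)^2 + (-2)*(-2x^2 - 5x + 5) + (-3)
(-2x^2 - 5x + 5)^2 = 4x^4 + 20x^3 + 5x^2 - 50x + 25
Expand and combine: -16x^4 - 80x^3 - 16x^2 + 210x - 113


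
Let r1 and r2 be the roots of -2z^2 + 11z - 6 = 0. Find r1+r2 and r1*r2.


For az^2+bz+c=0: sum = -b/a, product = c/a.
a=-2, b=11, c=-6
Sum = -(11)/-2 = 11/2
Product = (-6)/-2 = 3


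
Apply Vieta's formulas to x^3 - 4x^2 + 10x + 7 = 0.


Monic cubic x^3+bx^2+cx+d=0: sum=-b, pairwise sum=c, product=-d.
b=-4, c=10, d=7
r1+r2+r3 = 4
r1r2+r1r3+r2r3 = 10
r1r2r3 = -7


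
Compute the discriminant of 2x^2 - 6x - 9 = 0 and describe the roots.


D = b^2 - 4ac = (-6)^2 - 4(2)(-9) = 36 + 72 = 108
Since D > 0: two distinct irrational roots


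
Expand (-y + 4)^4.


Expand (-y + 4)^4 by repeated multiplication:
  (-y + 4)^2 = y^2 - 8y + 16
  (-y + 4)^3 = -y^3 + 12y^2 - 48y + 64
= y^4 - 16y^3 + 96y^2 - 256y + 256


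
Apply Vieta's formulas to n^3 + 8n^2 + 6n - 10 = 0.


Monic cubic n^3+bn^2+cn+d=0: sum=-b, pairwise sum=c, product=-d.
b=8, c=6, d=-10
r1+r2+r3 = -8
r1r2+r1r3+r2r3 = 6
r1r2r3 = 10


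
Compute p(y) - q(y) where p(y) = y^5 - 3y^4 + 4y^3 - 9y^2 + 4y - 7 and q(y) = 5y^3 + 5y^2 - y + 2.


Distribute the minus sign:
  (y^5 - 3y^4 + 4y^3 - 9y^2 + 4y - 7)
- (5y^3 + 5y^2 - y + 2)
Negate second polynomial: -5y^3 - 5y^2 + y - 2
Add: y^5 - 3y^4 - y^3 - 14y^2 + 5y - 9


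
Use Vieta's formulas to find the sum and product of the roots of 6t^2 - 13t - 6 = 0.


For at^2+bt+c=0: sum = -b/a, product = c/a.
a=6, b=-13, c=-6
Sum = -(-13)/6 = 13/6
Product = (-6)/6 = -1


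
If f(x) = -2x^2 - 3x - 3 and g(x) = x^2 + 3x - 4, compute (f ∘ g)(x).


Substitute g(x) into f:
f(g(x)) = -2*(x^2 + 3x - 4)^2 + (-3)*(x^2 + 3x - 4) + (-3)
(x^2 + 3x - 4)^2 = x^4 + 6x^3 + x^2 - 24x + 16
Expand and combine: -2x^4 - 12x^3 - 5x^2 + 39x - 23


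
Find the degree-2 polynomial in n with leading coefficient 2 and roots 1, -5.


p(n) = 2(n - 1)(n + 5)
Expand: 2n^2 + 8n - 10


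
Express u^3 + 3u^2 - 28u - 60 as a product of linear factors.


Try integer roots (divisors of -60). u=-6: p(-6)=0.
Divide out (u + 6): quotient is u^2 - 3u - 10.
Factor the quadratic: (u - 5)(u + 2)
Result: (u + 6)(u - 5)(u + 2)


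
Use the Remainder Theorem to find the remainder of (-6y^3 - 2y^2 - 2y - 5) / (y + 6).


By the Remainder Theorem, the remainder equals p(-6):
  -6*(-6)^3 = 1296
  -2*(-6)^2 = -72
  -2*(-6)^1 = 12
  constant: -5
Sum: 1296 - 72 + 12 - 5 = 1231


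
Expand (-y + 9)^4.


Expand (-y + 9)^4 by repeated multiplication:
  (-y + 9)^2 = y^2 - 18y + 81
  (-y + 9)^3 = -y^3 + 27y^2 - 243y + 729
= y^4 - 36y^3 + 486y^2 - 2916y + 6561


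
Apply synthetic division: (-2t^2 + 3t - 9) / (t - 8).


Synthetic division with c = 8. Coefficients: -2, 3, -9
Bring down -2.
  -2 * 8 = -16; -16 + 3 = -13
  -13 * 8 = -104; -104 - 9 = -113
Quotient: -2t - 13, Remainder: -113


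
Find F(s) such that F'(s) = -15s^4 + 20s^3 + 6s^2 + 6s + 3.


Reverse power rule on each term:
  ∫ -15s^4 ds = -3s^5
  ∫ 20s^3 ds = 5s^4
  ∫ 6s^2 ds = 2s^3
  ∫ 6s ds = 3s^2
  ∫ 3 ds = 3s
F(s) = -3s^5 + 5s^4 + 2s^3 + 3s^2 + 3s + C


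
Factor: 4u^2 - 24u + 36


Roots satisfy r1 + r2 = -b/a = 6 and r1*r2 = c/a = 9.
So r1 = 3, r2 = 3.
4u^2 - 24u + 36 = 4(u - r1)(u - r2) = 4(u - 3)(u - 3)


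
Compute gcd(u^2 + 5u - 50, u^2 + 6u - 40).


Factor each:
  u^2 + 5u - 50 = (u + 10)(u - 5)
  u^2 + 6u - 40 = (u + 10)(u - 4)
Common monic factor: u + 10


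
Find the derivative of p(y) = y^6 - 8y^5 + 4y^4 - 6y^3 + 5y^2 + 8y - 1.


Apply the power rule term by term:
  d/dy(y^6) = 6y^5
  d/dy(-8y^5) = -40y^4
  d/dy(4y^4) = 16y^3
  d/dy(-6y^3) = -18y^2
  d/dy(5y^2) = 10y
  d/dy(8y) = 8
  d/dy(-1) = 0
p'(y) = 6y^5 - 40y^4 + 16y^3 - 18y^2 + 10y + 8


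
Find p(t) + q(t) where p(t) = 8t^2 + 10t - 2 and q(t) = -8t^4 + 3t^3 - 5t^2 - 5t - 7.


Align terms by degree and add:
  8t^2 + 10t - 2
  -8t^4 + 3t^3 - 5t^2 - 5t - 7
= -8t^4 + 3t^3 + 3t^2 + 5t - 9


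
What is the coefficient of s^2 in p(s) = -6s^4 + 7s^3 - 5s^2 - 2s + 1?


Read off the coefficient of s^2: -5


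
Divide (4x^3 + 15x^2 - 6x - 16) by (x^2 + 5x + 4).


(4x^3 + 15x^2 - 6x - 16) / (x^2 + 5x + 4)
Step 1: 4x * (x^2 + 5x + 4) = 4x^3 + 20x^2 + 16x; subtract.
Step 2: -5 * (x^2 + 5x + 4) = -5x^2 - 25x - 20; subtract.
Quotient: 4x - 5, Remainder: 3x + 4


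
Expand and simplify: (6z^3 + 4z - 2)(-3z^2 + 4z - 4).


Distribute each term of the first polynomial:
  (6z^3)(-3z^2 + 4z - 4) = -18z^5 + 24z^4 - 24z^3
  (4z)(-3z^2 + 4z - 4) = -12z^3 + 16z^2 - 16z
  (-2)(-3z^2 + 4z - 4) = 6z^2 - 8z + 8
Sum: -18z^5 + 24z^4 - 36z^3 + 22z^2 - 24z + 8


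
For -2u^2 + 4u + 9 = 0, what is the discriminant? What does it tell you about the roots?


D = b^2 - 4ac = (4)^2 - 4(-2)(9) = 16 + 72 = 88
Since D > 0: two distinct irrational roots


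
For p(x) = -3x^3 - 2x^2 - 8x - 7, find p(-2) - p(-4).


p(-2) = 25
p(-4) = 185
p(-2) - p(-4) = 25 - 185 = -160


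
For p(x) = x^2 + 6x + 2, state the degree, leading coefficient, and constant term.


Highest power of x is 2, with coefficient 1. Constant term is 2.
Degree = 2, leading coefficient = 1, constant term = 2


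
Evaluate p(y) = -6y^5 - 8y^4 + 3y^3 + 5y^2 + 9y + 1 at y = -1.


Using direct substitution:
  -6 * (-1)^5 = 6
  -8 * (-1)^4 = -8
  3 * (-1)^3 = -3
  5 * (-1)^2 = 5
  9 * (-1)^1 = -9
  constant: 1
Sum = 6 - 8 - 3 + 5 - 9 + 1 = -8


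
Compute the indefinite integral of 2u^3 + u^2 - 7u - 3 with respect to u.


Reverse power rule on each term:
  ∫ 2u^3 du = (1/2)u^4
  ∫ u^2 du = (1/3)u^3
  ∫ -7u du = -(7/2)u^2
  ∫ -3 du = -3u
F(u) = (1/2)u^4 + (1/3)u^3 - (7/2)u^2 - 3u + C


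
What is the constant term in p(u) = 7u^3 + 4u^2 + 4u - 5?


Read off the constant term: -5


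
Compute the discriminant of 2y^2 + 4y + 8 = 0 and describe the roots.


D = b^2 - 4ac = (4)^2 - 4(2)(8) = 16 - 64 = -48
Since D < 0: two complex conjugate roots (no real roots)


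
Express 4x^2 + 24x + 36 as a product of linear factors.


Roots satisfy r1 + r2 = -b/a = -6 and r1*r2 = c/a = 9.
So r1 = -3, r2 = -3.
4x^2 + 24x + 36 = 4(x - r1)(x - r2) = 4(x + 3)(x + 3)


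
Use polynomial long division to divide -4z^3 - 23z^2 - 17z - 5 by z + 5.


(-4z^3 - 23z^2 - 17z - 5) / (z + 5)
Step 1: -4z^2 * (z + 5) = -4z^3 - 20z^2; subtract.
Step 2: -3z * (z + 5) = -3z^2 - 15z; subtract.
Step 3: -2 * (z + 5) = -2z - 10; subtract.
Quotient: -4z^2 - 3z - 2, Remainder: 5


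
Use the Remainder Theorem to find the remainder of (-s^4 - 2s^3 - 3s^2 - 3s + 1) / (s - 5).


By the Remainder Theorem, the remainder equals p(5):
  -1*(5)^4 = -625
  -2*(5)^3 = -250
  -3*(5)^2 = -75
  -3*(5)^1 = -15
  constant: 1
Sum: -625 - 250 - 75 - 15 + 1 = -964


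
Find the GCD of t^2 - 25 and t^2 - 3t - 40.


Factor each:
  t^2 - 25 = (t + 5)(t - 5)
  t^2 - 3t - 40 = (t + 5)(t - 8)
Common monic factor: t + 5


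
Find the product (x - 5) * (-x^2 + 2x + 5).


Distribute each term of the first polynomial:
  (x)(-x^2 + 2x + 5) = -x^3 + 2x^2 + 5x
  (-5)(-x^2 + 2x + 5) = 5x^2 - 10x - 25
Sum: -x^3 + 7x^2 - 5x - 25


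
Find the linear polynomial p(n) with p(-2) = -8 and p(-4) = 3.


p(n) = mn + b. Using p(-2)=-8, p(-4)=3:
m = (-8 - 3)/(-2 + 4) = -11/2 = -11/2
b = -8 - m*(-2) = -8 - 11 = -19
p(n) = -(11/2)n - 19


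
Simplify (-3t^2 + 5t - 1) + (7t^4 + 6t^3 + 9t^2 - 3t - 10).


Align terms by degree and add:
  -3t^2 + 5t - 1
+ 7t^4 + 6t^3 + 9t^2 - 3t - 10
= 7t^4 + 6t^3 + 6t^2 + 2t - 11


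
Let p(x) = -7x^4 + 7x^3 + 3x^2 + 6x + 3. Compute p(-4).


Using direct substitution:
  -7 * (-4)^4 = -1792
  7 * (-4)^3 = -448
  3 * (-4)^2 = 48
  6 * (-4)^1 = -24
  constant: 3
Sum = -1792 - 448 + 48 - 24 + 3 = -2213


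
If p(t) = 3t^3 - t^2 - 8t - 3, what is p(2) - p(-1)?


p(2) = 1
p(-1) = 1
p(2) - p(-1) = 1 - 1 = 0


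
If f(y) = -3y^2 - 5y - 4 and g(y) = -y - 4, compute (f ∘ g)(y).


Substitute g(y) into f:
f(g(y)) = -3*(-y - 4)^2 + (-5)*(-y - 4) + (-4)
(-y - 4)^2 = y^2 + 8y + 16
Expand and combine: -3y^2 - 19y - 32


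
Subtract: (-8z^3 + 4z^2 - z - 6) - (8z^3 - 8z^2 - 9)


Distribute the minus sign:
  (-8z^3 + 4z^2 - z - 6)
- (8z^3 - 8z^2 - 9)
Negate second polynomial: -8z^3 + 8z^2 + 9
Add: -16z^3 + 12z^2 - z + 3


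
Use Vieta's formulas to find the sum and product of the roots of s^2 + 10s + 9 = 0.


For as^2+bs+c=0: sum = -b/a, product = c/a.
a=1, b=10, c=9
Sum = -(10)/1 = -10
Product = (9)/1 = 9


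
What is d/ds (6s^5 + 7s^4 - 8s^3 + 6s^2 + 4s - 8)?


Apply the power rule term by term:
  d/ds(6s^5) = 30s^4
  d/ds(7s^4) = 28s^3
  d/ds(-8s^3) = -24s^2
  d/ds(6s^2) = 12s
  d/ds(4s) = 4
  d/ds(-8) = 0
p'(s) = 30s^4 + 28s^3 - 24s^2 + 12s + 4


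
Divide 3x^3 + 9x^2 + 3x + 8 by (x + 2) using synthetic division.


Synthetic division with c = -2. Coefficients: 3, 9, 3, 8
Bring down 3.
  3 * -2 = -6; -6 + 9 = 3
  3 * -2 = -6; -6 + 3 = -3
  -3 * -2 = 6; 6 + 8 = 14
Quotient: 3x^2 + 3x - 3, Remainder: 14


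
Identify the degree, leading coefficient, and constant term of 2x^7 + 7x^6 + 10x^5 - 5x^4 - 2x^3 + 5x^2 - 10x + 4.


Highest power of x is 7, with coefficient 2. Constant term is 4.
Degree = 7, leading coefficient = 2, constant term = 4


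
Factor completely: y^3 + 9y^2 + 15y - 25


Try integer roots (divisors of -25). y=-5: p(-5)=0.
Divide out (y + 5): quotient is y^2 + 4y - 5.
Factor the quadratic: (y + 5)(y - 1)
Result: (y + 5)(y + 5)(y - 1)


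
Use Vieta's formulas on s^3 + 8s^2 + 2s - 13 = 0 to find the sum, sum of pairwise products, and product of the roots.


Monic cubic s^3+bs^2+cs+d=0: sum=-b, pairwise sum=c, product=-d.
b=8, c=2, d=-13
r1+r2+r3 = -8
r1r2+r1r3+r2r3 = 2
r1r2r3 = 13


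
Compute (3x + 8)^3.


Expand (3x + 8)^3 by repeated multiplication:
  (3x + 8)^2 = 9x^2 + 48x + 64
= 27x^3 + 216x^2 + 576x + 512


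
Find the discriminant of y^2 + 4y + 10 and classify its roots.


D = b^2 - 4ac = (4)^2 - 4(1)(10) = 16 - 40 = -24
Since D < 0: two complex conjugate roots (no real roots)


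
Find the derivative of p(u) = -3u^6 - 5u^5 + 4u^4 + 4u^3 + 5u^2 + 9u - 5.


Apply the power rule term by term:
  d/du(-3u^6) = -18u^5
  d/du(-5u^5) = -25u^4
  d/du(4u^4) = 16u^3
  d/du(4u^3) = 12u^2
  d/du(5u^2) = 10u
  d/du(9u) = 9
  d/du(-5) = 0
p'(u) = -18u^5 - 25u^4 + 16u^3 + 12u^2 + 10u + 9


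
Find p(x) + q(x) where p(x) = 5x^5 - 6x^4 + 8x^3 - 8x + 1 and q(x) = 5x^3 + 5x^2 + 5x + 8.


Align terms by degree and add:
  5x^5 - 6x^4 + 8x^3 - 8x + 1
+ 5x^3 + 5x^2 + 5x + 8
= 5x^5 - 6x^4 + 13x^3 + 5x^2 - 3x + 9


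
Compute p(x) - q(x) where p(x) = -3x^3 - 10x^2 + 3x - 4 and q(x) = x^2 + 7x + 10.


Distribute the minus sign:
  (-3x^3 - 10x^2 + 3x - 4)
- (x^2 + 7x + 10)
Negate second polynomial: -x^2 - 7x - 10
Add: -3x^3 - 11x^2 - 4x - 14


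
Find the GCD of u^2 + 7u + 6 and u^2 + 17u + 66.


Factor each:
  u^2 + 7u + 6 = (u + 6)(u + 1)
  u^2 + 17u + 66 = (u + 6)(u + 11)
Common monic factor: u + 6


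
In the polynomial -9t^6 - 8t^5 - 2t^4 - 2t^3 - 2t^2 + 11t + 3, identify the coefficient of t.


Read off the coefficient of t: 11


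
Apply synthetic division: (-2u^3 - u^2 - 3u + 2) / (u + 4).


Synthetic division with c = -4. Coefficients: -2, -1, -3, 2
Bring down -2.
  -2 * -4 = 8; 8 - 1 = 7
  7 * -4 = -28; -28 - 3 = -31
  -31 * -4 = 124; 124 + 2 = 126
Quotient: -2u^2 + 7u - 31, Remainder: 126


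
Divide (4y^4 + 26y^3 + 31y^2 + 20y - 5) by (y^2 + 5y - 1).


(4y^4 + 26y^3 + 31y^2 + 20y - 5) / (y^2 + 5y - 1)
Step 1: 4y^2 * (y^2 + 5y - 1) = 4y^4 + 20y^3 - 4y^2; subtract.
Step 2: 6y * (y^2 + 5y - 1) = 6y^3 + 30y^2 - 6y; subtract.
Step 3: 5 * (y^2 + 5y - 1) = 5y^2 + 25y - 5; subtract.
Quotient: 4y^2 + 6y + 5, Remainder: y


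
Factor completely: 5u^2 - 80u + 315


Roots satisfy r1 + r2 = -b/a = 16 and r1*r2 = c/a = 63.
So r1 = 7, r2 = 9.
5u^2 - 80u + 315 = 5(u - r1)(u - r2) = 5(u - 7)(u - 9)


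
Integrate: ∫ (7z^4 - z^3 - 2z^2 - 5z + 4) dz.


Reverse power rule on each term:
  ∫ 7z^4 dz = (7/5)z^5
  ∫ -z^3 dz = -(1/4)z^4
  ∫ -2z^2 dz = -(2/3)z^3
  ∫ -5z dz = -(5/2)z^2
  ∫ 4 dz = 4z
F(z) = (7/5)z^5 - (1/4)z^4 - (2/3)z^3 - (5/2)z^2 + 4z + C


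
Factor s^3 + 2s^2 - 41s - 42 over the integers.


Try integer roots (divisors of -42). s=6: p(6)=0.
Divide out (s - 6): quotient is s^2 + 8s + 7.
Factor the quadratic: (s + 1)(s + 7)
Result: (s - 6)(s + 1)(s + 7)


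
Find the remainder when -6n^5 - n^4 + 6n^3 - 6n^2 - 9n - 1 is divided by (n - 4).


By the Remainder Theorem, the remainder equals p(4):
  -6*(4)^5 = -6144
  -1*(4)^4 = -256
  6*(4)^3 = 384
  -6*(4)^2 = -96
  -9*(4)^1 = -36
  constant: -1
Sum: -6144 - 256 + 384 - 96 - 36 - 1 = -6149


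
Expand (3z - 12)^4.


Expand (3z - 12)^4 by repeated multiplication:
  (3z - 12)^2 = 9z^2 - 72z + 144
  (3z - 12)^3 = 27z^3 - 324z^2 + 1296z - 1728
= 81z^4 - 1296z^3 + 7776z^2 - 20736z + 20736


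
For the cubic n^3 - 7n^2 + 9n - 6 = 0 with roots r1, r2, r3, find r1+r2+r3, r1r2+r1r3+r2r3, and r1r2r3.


Monic cubic n^3+bn^2+cn+d=0: sum=-b, pairwise sum=c, product=-d.
b=-7, c=9, d=-6
r1+r2+r3 = 7
r1r2+r1r3+r2r3 = 9
r1r2r3 = 6


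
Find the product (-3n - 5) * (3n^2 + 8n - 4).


Distribute each term of the first polynomial:
  (-3n)(3n^2 + 8n - 4) = -9n^3 - 24n^2 + 12n
  (-5)(3n^2 + 8n - 4) = -15n^2 - 40n + 20
Sum: -9n^3 - 39n^2 - 28n + 20


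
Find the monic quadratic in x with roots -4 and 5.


p(x) = (x + 4)(x - 5)
Expand: x^2 - x - 20


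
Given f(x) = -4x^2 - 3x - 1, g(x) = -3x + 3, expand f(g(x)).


Substitute g(x) into f:
f(g(x)) = -4*(-3x + 3)^2 + (-3)*(-3x + 3) + (-1)
(-3x + 3)^2 = 9x^2 - 18x + 9
Expand and combine: -36x^2 + 81x - 46


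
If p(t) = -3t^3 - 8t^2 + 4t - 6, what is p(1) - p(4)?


p(1) = -13
p(4) = -310
p(1) - p(4) = -13 + 310 = 297


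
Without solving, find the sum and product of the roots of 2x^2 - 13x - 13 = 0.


For ax^2+bx+c=0: sum = -b/a, product = c/a.
a=2, b=-13, c=-13
Sum = -(-13)/2 = 13/2
Product = (-13)/2 = -13/2


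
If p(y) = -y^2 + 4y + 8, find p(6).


Using direct substitution:
  -1 * (6)^2 = -36
  4 * (6)^1 = 24
  constant: 8
Sum = -36 + 24 + 8 = -4


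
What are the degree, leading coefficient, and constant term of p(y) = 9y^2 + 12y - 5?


Highest power of y is 2, with coefficient 9. Constant term is -5.
Degree = 2, leading coefficient = 9, constant term = -5


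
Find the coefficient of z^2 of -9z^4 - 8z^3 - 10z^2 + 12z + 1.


Read off the coefficient of z^2: -10


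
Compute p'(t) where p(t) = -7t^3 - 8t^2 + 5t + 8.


Apply the power rule term by term:
  d/dt(-7t^3) = -21t^2
  d/dt(-8t^2) = -16t
  d/dt(5t) = 5
  d/dt(8) = 0
p'(t) = -21t^2 - 16t + 5


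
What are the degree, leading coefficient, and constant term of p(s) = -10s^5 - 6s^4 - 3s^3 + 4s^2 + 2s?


Highest power of s is 5, with coefficient -10. Constant term is 0.
Degree = 5, leading coefficient = -10, constant term = 0


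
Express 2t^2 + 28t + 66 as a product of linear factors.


Roots satisfy r1 + r2 = -b/a = -14 and r1*r2 = c/a = 33.
So r1 = -3, r2 = -11.
2t^2 + 28t + 66 = 2(t - r1)(t - r2) = 2(t + 3)(t + 11)


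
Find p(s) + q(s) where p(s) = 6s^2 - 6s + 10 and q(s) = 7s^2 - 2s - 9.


Align terms by degree and add:
  6s^2 - 6s + 10
+ 7s^2 - 2s - 9
= 13s^2 - 8s + 1


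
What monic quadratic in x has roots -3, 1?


p(x) = (x + 3)(x - 1)
Expand: x^2 + 2x - 3


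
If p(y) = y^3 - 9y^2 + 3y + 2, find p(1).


Using direct substitution:
  1 * (1)^3 = 1
  -9 * (1)^2 = -9
  3 * (1)^1 = 3
  constant: 2
Sum = 1 - 9 + 3 + 2 = -3


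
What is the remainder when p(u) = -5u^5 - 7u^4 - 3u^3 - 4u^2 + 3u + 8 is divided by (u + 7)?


By the Remainder Theorem, the remainder equals p(-7):
  -5*(-7)^5 = 84035
  -7*(-7)^4 = -16807
  -3*(-7)^3 = 1029
  -4*(-7)^2 = -196
  3*(-7)^1 = -21
  constant: 8
Sum: 84035 - 16807 + 1029 - 196 - 21 + 8 = 68048


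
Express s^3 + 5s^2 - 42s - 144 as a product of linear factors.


Try integer roots (divisors of -144). s=-8: p(-8)=0.
Divide out (s + 8): quotient is s^2 - 3s - 18.
Factor the quadratic: (s - 6)(s + 3)
Result: (s + 8)(s - 6)(s + 3)


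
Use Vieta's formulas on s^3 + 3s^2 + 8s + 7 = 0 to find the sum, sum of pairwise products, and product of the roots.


Monic cubic s^3+bs^2+cs+d=0: sum=-b, pairwise sum=c, product=-d.
b=3, c=8, d=7
r1+r2+r3 = -3
r1r2+r1r3+r2r3 = 8
r1r2r3 = -7


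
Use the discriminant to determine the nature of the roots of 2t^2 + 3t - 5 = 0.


D = b^2 - 4ac = (3)^2 - 4(2)(-5) = 9 + 40 = 49
Since D > 0: two distinct rational roots


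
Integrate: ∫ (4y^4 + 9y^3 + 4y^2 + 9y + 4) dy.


Reverse power rule on each term:
  ∫ 4y^4 dy = (4/5)y^5
  ∫ 9y^3 dy = (9/4)y^4
  ∫ 4y^2 dy = (4/3)y^3
  ∫ 9y dy = (9/2)y^2
  ∫ 4 dy = 4y
F(y) = (4/5)y^5 + (9/4)y^4 + (4/3)y^3 + (9/2)y^2 + 4y + C


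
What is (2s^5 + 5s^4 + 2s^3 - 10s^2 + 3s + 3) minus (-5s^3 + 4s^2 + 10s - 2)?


Distribute the minus sign:
  (2s^5 + 5s^4 + 2s^3 - 10s^2 + 3s + 3)
- (-5s^3 + 4s^2 + 10s - 2)
Negate second polynomial: 5s^3 - 4s^2 - 10s + 2
Add: 2s^5 + 5s^4 + 7s^3 - 14s^2 - 7s + 5


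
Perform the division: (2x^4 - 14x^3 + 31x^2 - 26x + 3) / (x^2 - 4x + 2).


(2x^4 - 14x^3 + 31x^2 - 26x + 3) / (x^2 - 4x + 2)
Step 1: 2x^2 * (x^2 - 4x + 2) = 2x^4 - 8x^3 + 4x^2; subtract.
Step 2: -6x * (x^2 - 4x + 2) = -6x^3 + 24x^2 - 12x; subtract.
Step 3: 3 * (x^2 - 4x + 2) = 3x^2 - 12x + 6; subtract.
Quotient: 2x^2 - 6x + 3, Remainder: -2x - 3
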